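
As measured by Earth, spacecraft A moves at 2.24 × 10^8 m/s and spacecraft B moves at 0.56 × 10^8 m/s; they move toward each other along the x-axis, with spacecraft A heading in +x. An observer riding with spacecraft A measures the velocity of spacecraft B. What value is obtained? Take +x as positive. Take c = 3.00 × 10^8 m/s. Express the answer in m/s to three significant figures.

-2.46 × 10^8 m/s

β_A = 0.747, β_B = -0.187 (dividing each by c = 3.00 × 10^8 m/s).
Transform to A's frame with the inverse velocity-addition law: u' = (u − v)/(1 − uv/c²), taking u = β_B and v = β_A.
u' = (-0.187 − 0.747) / (1 − (0.747)(-0.187)) = -0.9333/1.1394 = -0.8192.
u' = -0.8192 × 3.00 × 10^8 m/s.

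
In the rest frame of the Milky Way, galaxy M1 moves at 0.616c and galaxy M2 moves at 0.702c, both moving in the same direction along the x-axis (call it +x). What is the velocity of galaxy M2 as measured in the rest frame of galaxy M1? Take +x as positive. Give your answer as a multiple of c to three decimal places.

+0.152c

β_A = 0.616, β_B = 0.702.
Transform to A's frame with the inverse velocity-addition law: u' = (u − v)/(1 − uv/c²), taking u = β_B and v = β_A.
u' = (0.702 − 0.616) / (1 − (0.616)(0.702)) = 0.0860/0.5676 = 0.1515.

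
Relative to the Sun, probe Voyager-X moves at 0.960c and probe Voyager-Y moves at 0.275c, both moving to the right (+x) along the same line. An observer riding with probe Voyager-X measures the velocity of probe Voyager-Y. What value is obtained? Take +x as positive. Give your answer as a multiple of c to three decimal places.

β_A = 0.960, β_B = 0.275.
Transform to A's frame with the inverse velocity-addition law: u' = (u − v)/(1 − uv/c²), taking u = β_B and v = β_A.
u' = (0.275 − 0.960) / (1 − (0.960)(0.275)) = -0.6850/0.7360 = -0.9307.

-0.931c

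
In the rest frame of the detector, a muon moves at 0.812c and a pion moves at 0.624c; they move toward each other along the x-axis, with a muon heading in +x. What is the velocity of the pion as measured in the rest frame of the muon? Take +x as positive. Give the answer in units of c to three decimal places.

β_A = 0.812, β_B = -0.624.
Transform to A's frame with the inverse velocity-addition law: u' = (u − v)/(1 − uv/c²), taking u = β_B and v = β_A.
u' = (-0.624 − 0.812) / (1 − (0.812)(-0.624)) = -1.4360/1.5067 = -0.9531.

-0.953c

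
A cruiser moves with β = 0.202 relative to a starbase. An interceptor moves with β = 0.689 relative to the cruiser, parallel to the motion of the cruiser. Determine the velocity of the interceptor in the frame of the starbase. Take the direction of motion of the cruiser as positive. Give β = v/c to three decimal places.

β = 0.782

With v = 0.202 and u' = 0.689 (in units of c),
u = (u' + v)/(1 + u'v/c²):
u = (0.689 + 0.202) / (1 + 0.689·0.202) = 0.8910/1.1392 = 0.7821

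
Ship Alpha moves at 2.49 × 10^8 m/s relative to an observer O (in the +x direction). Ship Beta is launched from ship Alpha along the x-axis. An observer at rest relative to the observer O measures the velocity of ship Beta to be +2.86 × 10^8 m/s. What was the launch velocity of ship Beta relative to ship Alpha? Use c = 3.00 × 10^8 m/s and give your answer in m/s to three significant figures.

+1.77 × 10^8 m/s

v = 0.830c, u = 0.953c.
Invert the composition law: u' = (u − v)/(1 − uv/c²).
u' = (0.953 − 0.830) / (1 − (0.953)(0.830)) = 0.1233/0.2087 = 0.5909.
u' = 0.5909 × 3.00 × 10^8 m/s.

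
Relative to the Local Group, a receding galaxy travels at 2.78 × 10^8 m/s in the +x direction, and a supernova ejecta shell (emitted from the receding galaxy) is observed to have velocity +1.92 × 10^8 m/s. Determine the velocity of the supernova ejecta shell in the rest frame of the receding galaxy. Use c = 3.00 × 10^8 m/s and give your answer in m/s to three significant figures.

-2.11 × 10^8 m/s

v = 0.927c, u = 0.640c.
Invert the composition law: u' = (u − v)/(1 − uv/c²).
u' = (0.640 − 0.927) / (1 − (0.640)(0.927)) = -0.2867/0.4069 = -0.7045.
u' = -0.7045 × 3.00 × 10^8 m/s.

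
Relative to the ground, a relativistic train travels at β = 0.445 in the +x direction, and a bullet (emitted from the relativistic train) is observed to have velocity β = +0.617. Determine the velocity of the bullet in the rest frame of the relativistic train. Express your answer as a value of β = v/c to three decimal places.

Invert the composition law: u' = (u − v)/(1 − uv/c²).
u' = (0.617 − 0.445) / (1 − (0.617)(0.445)) = 0.1720/0.7254 = 0.2371.

β = +0.237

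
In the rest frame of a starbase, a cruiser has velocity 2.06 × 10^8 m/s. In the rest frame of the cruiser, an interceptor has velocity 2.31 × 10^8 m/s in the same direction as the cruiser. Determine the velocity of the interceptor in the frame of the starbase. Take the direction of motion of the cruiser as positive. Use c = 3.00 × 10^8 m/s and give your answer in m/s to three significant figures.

2.86 × 10^8 m/s

In units of c (dividing by 3.00 × 10^8 m/s): v = 0.687, u' = 0.770.
u = (u' + v)/(1 + u'v/c²):
u = (0.770 + 0.687) / (1 + 0.770·0.687) = 1.4567/1.5287 = 0.9529
Converting back: u = 0.9529 × 3.00 × 10^8 m/s.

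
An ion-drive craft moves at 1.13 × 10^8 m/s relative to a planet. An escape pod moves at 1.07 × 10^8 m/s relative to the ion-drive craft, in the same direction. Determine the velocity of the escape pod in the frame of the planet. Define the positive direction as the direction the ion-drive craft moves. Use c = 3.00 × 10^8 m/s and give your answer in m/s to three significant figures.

1.94 × 10^8 m/s

In units of c (dividing by 3.00 × 10^8 m/s): v = 0.377, u' = 0.357.
u = (u' + v)/(1 + u'v/c²):
u = (0.357 + 0.377) / (1 + 0.357·0.377) = 0.7333/1.1343 = 0.6465
Converting back: u = 0.6465 × 3.00 × 10^8 m/s.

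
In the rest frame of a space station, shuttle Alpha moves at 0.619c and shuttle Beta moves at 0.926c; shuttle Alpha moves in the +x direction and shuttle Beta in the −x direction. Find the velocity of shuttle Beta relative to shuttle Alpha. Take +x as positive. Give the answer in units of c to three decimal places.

β_A = 0.619, β_B = -0.926.
Transform to A's frame with the inverse velocity-addition law: u' = (u − v)/(1 − uv/c²), taking u = β_B and v = β_A.
u' = (-0.926 − 0.619) / (1 − (0.619)(-0.926)) = -1.5450/1.5732 = -0.9821.

-0.982c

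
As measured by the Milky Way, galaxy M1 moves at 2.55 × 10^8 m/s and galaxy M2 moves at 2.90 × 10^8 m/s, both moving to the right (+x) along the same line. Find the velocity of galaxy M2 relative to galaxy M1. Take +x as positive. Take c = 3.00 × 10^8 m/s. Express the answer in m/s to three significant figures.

+1.96 × 10^8 m/s

β_A = 0.850, β_B = 0.967 (dividing each by c = 3.00 × 10^8 m/s).
Transform to A's frame with the inverse velocity-addition law: u' = (u − v)/(1 − uv/c²), taking u = β_B and v = β_A.
u' = (0.967 − 0.850) / (1 − (0.850)(0.967)) = 0.1167/0.1783 = 0.6542.
u' = 0.6542 × 3.00 × 10^8 m/s.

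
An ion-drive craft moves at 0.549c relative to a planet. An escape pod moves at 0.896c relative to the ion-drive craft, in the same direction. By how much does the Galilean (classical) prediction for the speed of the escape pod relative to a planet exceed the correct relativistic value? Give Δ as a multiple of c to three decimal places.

Δ = 0.476c

Galilean: u_cl = 0.896 + 0.549 = 1.4450.
Relativistic: u_rel = (0.896 + 0.549) / (1 + 0.896·0.549) = 1.4450/1.4919 = 0.9686.
Δ = 1.4450 − 0.9686 = 0.4764.
(The classical prediction exceeds c; the relativistic result does not.)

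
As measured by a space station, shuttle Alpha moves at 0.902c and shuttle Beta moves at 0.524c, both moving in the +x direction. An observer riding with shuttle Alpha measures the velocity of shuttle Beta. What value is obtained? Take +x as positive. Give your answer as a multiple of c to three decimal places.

-0.717c

β_A = 0.902, β_B = 0.524.
Transform to A's frame with the inverse velocity-addition law: u' = (u − v)/(1 − uv/c²), taking u = β_B and v = β_A.
u' = (0.524 − 0.902) / (1 − (0.902)(0.524)) = -0.3780/0.5274 = -0.7168.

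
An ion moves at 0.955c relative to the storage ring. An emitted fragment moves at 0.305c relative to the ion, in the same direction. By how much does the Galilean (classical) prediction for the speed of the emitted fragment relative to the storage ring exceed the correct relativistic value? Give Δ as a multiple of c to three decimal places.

Δ = 0.284c

Galilean: u_cl = 0.305 + 0.955 = 1.2600.
Relativistic: u_rel = (0.305 + 0.955) / (1 + 0.305·0.955) = 1.2600/1.2913 = 0.9758.
Δ = 1.2600 − 0.9758 = 0.2842.
(The classical prediction exceeds c; the relativistic result does not.)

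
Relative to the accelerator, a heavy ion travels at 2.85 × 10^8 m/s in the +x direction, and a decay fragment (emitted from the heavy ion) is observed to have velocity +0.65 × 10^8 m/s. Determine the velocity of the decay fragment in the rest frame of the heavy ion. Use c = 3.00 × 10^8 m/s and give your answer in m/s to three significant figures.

-2.77 × 10^8 m/s

v = 0.950c, u = 0.217c.
Invert the composition law: u' = (u − v)/(1 − uv/c²).
u' = (0.217 − 0.950) / (1 − (0.217)(0.950)) = -0.7333/0.7942 = -0.9234.
u' = -0.9234 × 3.00 × 10^8 m/s.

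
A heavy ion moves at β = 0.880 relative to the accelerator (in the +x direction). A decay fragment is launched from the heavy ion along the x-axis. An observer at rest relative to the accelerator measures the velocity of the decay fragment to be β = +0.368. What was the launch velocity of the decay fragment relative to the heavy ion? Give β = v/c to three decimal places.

Invert the composition law: u' = (u − v)/(1 − uv/c²).
u' = (0.368 − 0.880) / (1 − (0.368)(0.880)) = -0.5120/0.6762 = -0.7572.

β = -0.757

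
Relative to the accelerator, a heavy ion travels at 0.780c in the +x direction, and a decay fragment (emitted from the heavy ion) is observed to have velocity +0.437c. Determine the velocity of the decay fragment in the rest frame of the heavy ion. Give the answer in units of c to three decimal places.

-0.520c

Invert the composition law: u' = (u − v)/(1 − uv/c²).
u' = (0.437 − 0.780) / (1 − (0.437)(0.780)) = -0.3430/0.6591 = -0.5204.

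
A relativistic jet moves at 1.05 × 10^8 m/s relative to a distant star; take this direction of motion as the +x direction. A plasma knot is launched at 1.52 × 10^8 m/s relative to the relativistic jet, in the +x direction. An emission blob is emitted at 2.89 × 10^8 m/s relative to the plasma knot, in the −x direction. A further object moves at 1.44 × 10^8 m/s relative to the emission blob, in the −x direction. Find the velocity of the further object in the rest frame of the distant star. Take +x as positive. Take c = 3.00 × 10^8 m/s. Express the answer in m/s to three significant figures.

-2.76 × 10^8 m/s

Apply u = (u' + v)/(1 + u'v/c²) successively, working outward toward the distant star.
(Dividing each given speed by c = 3.00 × 10^8 m/s to work in units of c.)
Start: velocity of the relativistic jet relative to the distant star = 0.3500c.
Compose with the plasma knot (u' = 0.507 in the relativistic jet frame): u_1 = (0.507 + 0.350) / (1 + 0.507·0.350) = 0.8567/1.1773 = 0.7276.
Compose with the emission blob (u' = -0.963 in the plasma knot frame): u_2 = (-0.963 + 0.728) / (1 + (-0.963)·0.728) = -0.2357/0.2990 = -0.7882.
Compose with the further object (u' = -0.480 in the emission blob frame): u_3 = (-0.480 + (-0.788)) / (1 + (-0.480)·(-0.788)) = -1.2682/1.3783 = -0.9201.
So u = -0.9201 × 3.00 × 10^8 m/s.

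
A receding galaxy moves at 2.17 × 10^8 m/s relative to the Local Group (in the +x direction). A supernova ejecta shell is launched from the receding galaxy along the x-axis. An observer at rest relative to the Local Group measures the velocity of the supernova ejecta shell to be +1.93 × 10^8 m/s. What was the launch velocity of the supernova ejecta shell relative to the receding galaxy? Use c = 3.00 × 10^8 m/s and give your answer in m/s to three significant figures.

v = 0.723c, u = 0.643c.
Invert the composition law: u' = (u − v)/(1 − uv/c²).
u' = (0.643 − 0.723) / (1 − (0.643)(0.723)) = -0.0800/0.5347 = -0.1496.
u' = -0.1496 × 3.00 × 10^8 m/s.

-4.49 × 10^7 m/s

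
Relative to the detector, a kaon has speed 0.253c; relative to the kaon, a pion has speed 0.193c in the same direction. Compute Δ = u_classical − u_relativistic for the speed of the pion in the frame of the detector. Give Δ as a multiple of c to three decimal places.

Galilean: u_cl = 0.193 + 0.253 = 0.4460.
Relativistic: u_rel = (0.193 + 0.253) / (1 + 0.193·0.253) = 0.4460/1.0488 = 0.4252.
Δ = 0.4460 − 0.4252 = 0.0208.

Δ = 0.021c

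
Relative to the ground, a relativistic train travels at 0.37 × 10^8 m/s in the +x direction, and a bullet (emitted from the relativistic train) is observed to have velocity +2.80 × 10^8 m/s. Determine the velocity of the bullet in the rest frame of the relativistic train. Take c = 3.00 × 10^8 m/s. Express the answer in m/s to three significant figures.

+2.75 × 10^8 m/s

v = 0.123c, u = 0.933c.
Invert the composition law: u' = (u − v)/(1 − uv/c²).
u' = (0.933 − 0.123) / (1 − (0.933)(0.123)) = 0.8100/0.8849 = 0.9154.
u' = 0.9154 × 3.00 × 10^8 m/s.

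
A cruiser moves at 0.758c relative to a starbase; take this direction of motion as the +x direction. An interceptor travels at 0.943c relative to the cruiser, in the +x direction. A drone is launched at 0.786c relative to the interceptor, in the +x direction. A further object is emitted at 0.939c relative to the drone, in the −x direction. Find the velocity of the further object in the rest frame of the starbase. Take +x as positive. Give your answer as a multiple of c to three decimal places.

Apply u = (u' + v)/(1 + u'v/c²) successively, working outward toward the starbase.
Start: velocity of the cruiser relative to the starbase = 0.7580c.
Compose with the interceptor (u' = 0.943 in the cruiser frame): u_1 = (0.943 + 0.758) / (1 + 0.943·0.758) = 1.7010/1.7148 = 0.9920.
Compose with the drone (u' = 0.786 in the interceptor frame): u_2 = (0.786 + 0.992) / (1 + 0.786·0.992) = 1.7780/1.7797 = 0.9990.
Compose with the further object (u' = -0.939 in the drone frame): u_3 = (-0.939 + 0.999) / (1 + (-0.939)·0.999) = 0.0600/0.0619 = 0.9697.

+0.970c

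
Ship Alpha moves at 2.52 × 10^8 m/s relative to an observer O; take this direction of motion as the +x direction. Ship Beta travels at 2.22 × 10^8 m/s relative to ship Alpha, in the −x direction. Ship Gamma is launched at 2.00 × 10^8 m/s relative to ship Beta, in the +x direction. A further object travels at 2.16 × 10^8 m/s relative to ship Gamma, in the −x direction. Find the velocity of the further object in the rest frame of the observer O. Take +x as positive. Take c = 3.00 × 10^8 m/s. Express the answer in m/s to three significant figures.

+4.99 × 10^7 m/s

Apply u = (u' + v)/(1 + u'v/c²) successively, working outward toward the observer O.
(Dividing each given speed by c = 3.00 × 10^8 m/s to work in units of c.)
Start: velocity of ship Alpha relative to the observer O = 0.8400c.
Compose with ship Beta (u' = -0.740 in ship Alpha frame): u_1 = (-0.740 + 0.840) / (1 + (-0.740)·0.840) = 0.1000/0.3784 = 0.2643.
Compose with ship Gamma (u' = 0.667 in ship Beta frame): u_2 = (0.667 + 0.264) / (1 + 0.667·0.264) = 0.9309/1.1762 = 0.7915.
Compose with the further object (u' = -0.720 in ship Gamma frame): u_3 = (-0.720 + 0.791) / (1 + (-0.720)·0.791) = 0.0715/0.4301 = 0.1662.
So u = 0.1662 × 3.00 × 10^8 m/s.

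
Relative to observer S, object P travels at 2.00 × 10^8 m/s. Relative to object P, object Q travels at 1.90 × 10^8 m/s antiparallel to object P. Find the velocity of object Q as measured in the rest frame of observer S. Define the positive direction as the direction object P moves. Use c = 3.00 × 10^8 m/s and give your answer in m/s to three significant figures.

+1.73 × 10^7 m/s

In units of c (dividing by 3.00 × 10^8 m/s): v = 0.667, u' = -0.633.
u = (u' + v)/(1 + u'v/c²):
u = (-0.633 + 0.667) / (1 + (-0.633)·0.667) = 0.0333/0.5778 = 0.0577
Converting back: u = 0.0577 × 3.00 × 10^8 m/s.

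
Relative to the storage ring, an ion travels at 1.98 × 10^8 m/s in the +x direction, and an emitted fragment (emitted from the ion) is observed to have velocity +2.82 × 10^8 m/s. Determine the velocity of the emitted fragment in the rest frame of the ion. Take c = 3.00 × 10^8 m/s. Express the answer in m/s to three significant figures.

+2.21 × 10^8 m/s

v = 0.660c, u = 0.940c.
Invert the composition law: u' = (u − v)/(1 − uv/c²).
u' = (0.940 − 0.660) / (1 − (0.940)(0.660)) = 0.2800/0.3796 = 0.7376.
u' = 0.7376 × 3.00 × 10^8 m/s.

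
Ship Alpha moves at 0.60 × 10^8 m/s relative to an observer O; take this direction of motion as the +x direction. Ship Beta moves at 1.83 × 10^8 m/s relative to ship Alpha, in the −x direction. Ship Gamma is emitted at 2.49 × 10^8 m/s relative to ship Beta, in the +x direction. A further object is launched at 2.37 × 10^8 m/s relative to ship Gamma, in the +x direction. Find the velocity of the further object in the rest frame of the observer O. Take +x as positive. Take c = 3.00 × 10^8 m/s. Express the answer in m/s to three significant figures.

+2.83 × 10^8 m/s

Apply u = (u' + v)/(1 + u'v/c²) successively, working outward toward the observer O.
(Dividing each given speed by c = 3.00 × 10^8 m/s to work in units of c.)
Start: velocity of ship Alpha relative to the observer O = 0.2000c.
Compose with ship Beta (u' = -0.610 in ship Alpha frame): u_1 = (-0.610 + 0.200) / (1 + (-0.610)·0.200) = -0.4100/0.8780 = -0.4670.
Compose with ship Gamma (u' = 0.830 in ship Beta frame): u_2 = (0.830 + (-0.467)) / (1 + 0.830·(-0.467)) = 0.3630/0.6124 = 0.5928.
Compose with the further object (u' = 0.790 in ship Gamma frame): u_3 = (0.790 + 0.593) / (1 + 0.790·0.593) = 1.3828/1.4683 = 0.9418.
So u = 0.9418 × 3.00 × 10^8 m/s.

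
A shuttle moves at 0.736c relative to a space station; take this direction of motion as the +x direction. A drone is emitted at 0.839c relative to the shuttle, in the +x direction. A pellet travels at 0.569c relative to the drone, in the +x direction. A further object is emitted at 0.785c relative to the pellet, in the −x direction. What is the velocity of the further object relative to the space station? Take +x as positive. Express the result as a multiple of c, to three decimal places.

Apply u = (u' + v)/(1 + u'v/c²) successively, working outward toward the space station.
Start: velocity of the shuttle relative to the space station = 0.7360c.
Compose with the drone (u' = 0.839 in the shuttle frame): u_1 = (0.839 + 0.736) / (1 + 0.839·0.736) = 1.5750/1.6175 = 0.9737.
Compose with the pellet (u' = 0.569 in the drone frame): u_2 = (0.569 + 0.974) / (1 + 0.569·0.974) = 1.5427/1.5540 = 0.9927.
Compose with the further object (u' = -0.785 in the pellet frame): u_3 = (-0.785 + 0.993) / (1 + (-0.785)·0.993) = 0.2077/0.2207 = 0.9411.

+0.941c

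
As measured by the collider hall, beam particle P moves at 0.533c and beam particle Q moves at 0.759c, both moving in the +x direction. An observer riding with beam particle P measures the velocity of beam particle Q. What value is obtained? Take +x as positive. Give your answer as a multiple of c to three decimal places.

β_A = 0.533, β_B = 0.759.
Transform to A's frame with the inverse velocity-addition law: u' = (u − v)/(1 − uv/c²), taking u = β_B and v = β_A.
u' = (0.759 − 0.533) / (1 − (0.533)(0.759)) = 0.2260/0.5955 = 0.3795.

+0.380c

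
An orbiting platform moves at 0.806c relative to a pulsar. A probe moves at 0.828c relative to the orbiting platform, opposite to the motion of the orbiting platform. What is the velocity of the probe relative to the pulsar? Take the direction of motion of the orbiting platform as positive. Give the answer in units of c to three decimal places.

With v = 0.806 and u' = -0.828 (in units of c),
u = (u' + v)/(1 + u'v/c²):
u = (-0.828 + 0.806) / (1 + (-0.828)·0.806) = -0.0220/0.3326 = -0.0661

-0.066c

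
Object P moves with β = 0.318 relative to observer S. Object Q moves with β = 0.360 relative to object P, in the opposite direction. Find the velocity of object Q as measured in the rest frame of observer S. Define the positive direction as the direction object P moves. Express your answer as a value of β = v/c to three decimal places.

With v = 0.318 and u' = -0.360 (in units of c),
u = (u' + v)/(1 + u'v/c²):
u = (-0.360 + 0.318) / (1 + (-0.360)·0.318) = -0.0420/0.8855 = -0.0474

β = -0.047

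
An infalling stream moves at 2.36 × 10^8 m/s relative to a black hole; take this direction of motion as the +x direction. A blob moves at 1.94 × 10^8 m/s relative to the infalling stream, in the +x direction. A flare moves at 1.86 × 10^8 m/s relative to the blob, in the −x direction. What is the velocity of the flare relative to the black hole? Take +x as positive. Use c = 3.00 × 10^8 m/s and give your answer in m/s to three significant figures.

+2.41 × 10^8 m/s

Apply u = (u' + v)/(1 + u'v/c²) successively, working outward toward the black hole.
(Dividing each given speed by c = 3.00 × 10^8 m/s to work in units of c.)
Start: velocity of the infalling stream relative to the black hole = 0.7867c.
Compose with the blob (u' = 0.647 in the infalling stream frame): u_1 = (0.647 + 0.787) / (1 + 0.647·0.787) = 1.4333/1.5087 = 0.9500.
Compose with the flare (u' = -0.620 in the blob frame): u_2 = (-0.620 + 0.950) / (1 + (-0.620)·0.950) = 0.3300/0.4110 = 0.8031.
So u = 0.8031 × 3.00 × 10^8 m/s.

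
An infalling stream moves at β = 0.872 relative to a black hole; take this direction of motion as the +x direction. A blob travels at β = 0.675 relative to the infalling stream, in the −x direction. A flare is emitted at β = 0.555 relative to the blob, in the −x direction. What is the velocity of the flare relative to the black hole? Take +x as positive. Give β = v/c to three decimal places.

Apply u = (u' + v)/(1 + u'v/c²) successively, working outward toward the black hole.
Start: velocity of the infalling stream relative to the black hole = 0.8720c.
Compose with the blob (u' = -0.675 in the infalling stream frame): u_1 = (-0.675 + 0.872) / (1 + (-0.675)·0.872) = 0.1970/0.4114 = 0.4789.
Compose with the flare (u' = -0.555 in the blob frame): u_2 = (-0.555 + 0.479) / (1 + (-0.555)·0.479) = -0.0761/0.7342 = -0.1037.

β = -0.104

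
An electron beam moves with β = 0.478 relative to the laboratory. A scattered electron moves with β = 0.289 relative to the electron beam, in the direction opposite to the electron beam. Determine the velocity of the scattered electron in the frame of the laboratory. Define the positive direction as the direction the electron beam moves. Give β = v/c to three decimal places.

With v = 0.478 and u' = -0.289 (in units of c),
u = (u' + v)/(1 + u'v/c²):
u = (-0.289 + 0.478) / (1 + (-0.289)·0.478) = 0.1890/0.8619 = 0.2193

β = +0.219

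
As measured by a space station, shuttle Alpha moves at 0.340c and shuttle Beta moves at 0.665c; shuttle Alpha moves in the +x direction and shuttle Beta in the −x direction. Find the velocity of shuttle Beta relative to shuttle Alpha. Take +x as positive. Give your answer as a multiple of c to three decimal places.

-0.820c

β_A = 0.340, β_B = -0.665.
Transform to A's frame with the inverse velocity-addition law: u' = (u − v)/(1 − uv/c²), taking u = β_B and v = β_A.
u' = (-0.665 − 0.340) / (1 − (0.340)(-0.665)) = -1.0050/1.2261 = -0.8197.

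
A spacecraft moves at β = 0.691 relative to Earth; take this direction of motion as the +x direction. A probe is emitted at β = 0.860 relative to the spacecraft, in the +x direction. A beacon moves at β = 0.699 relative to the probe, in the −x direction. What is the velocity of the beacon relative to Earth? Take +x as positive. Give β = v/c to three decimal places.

Apply u = (u' + v)/(1 + u'v/c²) successively, working outward toward Earth.
Start: velocity of the spacecraft relative to Earth = 0.6910c.
Compose with the probe (u' = 0.860 in the spacecraft frame): u_1 = (0.860 + 0.691) / (1 + 0.860·0.691) = 1.5510/1.5943 = 0.9729.
Compose with the beacon (u' = -0.699 in the probe frame): u_2 = (-0.699 + 0.973) / (1 + (-0.699)·0.973) = 0.2739/0.3200 = 0.8559.

β = +0.856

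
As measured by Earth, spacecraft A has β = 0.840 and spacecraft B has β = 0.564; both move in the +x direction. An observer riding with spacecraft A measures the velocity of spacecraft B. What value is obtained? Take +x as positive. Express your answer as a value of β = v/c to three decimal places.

β_A = 0.840, β_B = 0.564.
Transform to A's frame with the inverse velocity-addition law: u' = (u − v)/(1 − uv/c²), taking u = β_B and v = β_A.
u' = (0.564 − 0.840) / (1 − (0.840)(0.564)) = -0.2760/0.5262 = -0.5245.

β = -0.524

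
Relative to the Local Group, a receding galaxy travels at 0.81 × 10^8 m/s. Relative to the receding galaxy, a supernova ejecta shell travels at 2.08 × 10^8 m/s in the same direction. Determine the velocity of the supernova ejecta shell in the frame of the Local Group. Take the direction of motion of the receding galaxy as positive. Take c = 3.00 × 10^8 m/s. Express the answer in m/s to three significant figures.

2.43 × 10^8 m/s

In units of c (dividing by 3.00 × 10^8 m/s): v = 0.270, u' = 0.693.
u = (u' + v)/(1 + u'v/c²):
u = (0.693 + 0.270) / (1 + 0.693·0.270) = 0.9633/1.1872 = 0.8114
Converting back: u = 0.8114 × 3.00 × 10^8 m/s.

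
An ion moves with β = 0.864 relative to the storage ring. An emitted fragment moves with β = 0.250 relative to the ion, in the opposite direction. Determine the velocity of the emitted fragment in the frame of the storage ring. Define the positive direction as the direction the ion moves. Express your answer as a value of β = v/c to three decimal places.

β = +0.783

With v = 0.864 and u' = -0.250 (in units of c),
u = (u' + v)/(1 + u'v/c²):
u = (-0.250 + 0.864) / (1 + (-0.250)·0.864) = 0.6140/0.7840 = 0.7832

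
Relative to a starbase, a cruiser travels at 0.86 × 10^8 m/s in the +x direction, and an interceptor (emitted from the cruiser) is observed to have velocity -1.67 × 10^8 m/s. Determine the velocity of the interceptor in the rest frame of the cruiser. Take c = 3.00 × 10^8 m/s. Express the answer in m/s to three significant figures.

v = 0.287c, u = -0.557c.
Invert the composition law: u' = (u − v)/(1 − uv/c²).
u' = (-0.557 − 0.287) / (1 − (-0.557)(0.287)) = -0.8433/1.1596 = -0.7273.
u' = -0.7273 × 3.00 × 10^8 m/s.

-2.18 × 10^8 m/s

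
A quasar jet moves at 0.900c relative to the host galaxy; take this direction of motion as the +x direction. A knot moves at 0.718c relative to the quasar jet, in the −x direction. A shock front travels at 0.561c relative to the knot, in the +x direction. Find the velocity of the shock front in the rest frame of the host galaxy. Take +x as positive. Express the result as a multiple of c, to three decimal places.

+0.835c

Apply u = (u' + v)/(1 + u'v/c²) successively, working outward toward the host galaxy.
Start: velocity of the quasar jet relative to the host galaxy = 0.9000c.
Compose with the knot (u' = -0.718 in the quasar jet frame): u_1 = (-0.718 + 0.900) / (1 + (-0.718)·0.900) = 0.1820/0.3538 = 0.5144.
Compose with the shock front (u' = 0.561 in the knot frame): u_2 = (0.561 + 0.514) / (1 + 0.561·0.514) = 1.0754/1.2886 = 0.8346.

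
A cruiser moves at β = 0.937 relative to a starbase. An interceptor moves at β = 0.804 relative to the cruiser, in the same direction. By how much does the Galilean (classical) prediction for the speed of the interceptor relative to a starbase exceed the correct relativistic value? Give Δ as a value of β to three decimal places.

Δ = 0.748

Galilean: u_cl = 0.804 + 0.937 = 1.7410.
Relativistic: u_rel = (0.804 + 0.937) / (1 + 0.804·0.937) = 1.7410/1.7533 = 0.9930.
Δ = 1.7410 − 0.9930 = 0.7480.
(The classical prediction exceeds c; the relativistic result does not.)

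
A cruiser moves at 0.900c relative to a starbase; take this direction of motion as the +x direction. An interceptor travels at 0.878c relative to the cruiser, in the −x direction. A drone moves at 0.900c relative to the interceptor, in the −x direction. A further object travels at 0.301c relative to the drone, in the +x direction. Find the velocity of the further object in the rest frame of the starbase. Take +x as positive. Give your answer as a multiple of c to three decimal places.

Apply u = (u' + v)/(1 + u'v/c²) successively, working outward toward the starbase.
Start: velocity of the cruiser relative to the starbase = 0.9000c.
Compose with the interceptor (u' = -0.878 in the cruiser frame): u_1 = (-0.878 + 0.900) / (1 + (-0.878)·0.900) = 0.0220/0.2098 = 0.1049.
Compose with the drone (u' = -0.900 in the interceptor frame): u_2 = (-0.900 + 0.105) / (1 + (-0.900)·0.105) = -0.7951/0.9056 = -0.8780.
Compose with the further object (u' = 0.301 in the drone frame): u_3 = (0.301 + (-0.878)) / (1 + 0.301·(-0.878)) = -0.5770/0.7357 = -0.7843.

-0.784c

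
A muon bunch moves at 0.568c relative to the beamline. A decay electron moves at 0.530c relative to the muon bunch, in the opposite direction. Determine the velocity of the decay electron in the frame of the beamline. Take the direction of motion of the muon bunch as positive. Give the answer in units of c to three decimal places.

With v = 0.568 and u' = -0.530 (in units of c),
u = (u' + v)/(1 + u'v/c²):
u = (-0.530 + 0.568) / (1 + (-0.530)·0.568) = 0.0380/0.6990 = 0.0544

+0.054c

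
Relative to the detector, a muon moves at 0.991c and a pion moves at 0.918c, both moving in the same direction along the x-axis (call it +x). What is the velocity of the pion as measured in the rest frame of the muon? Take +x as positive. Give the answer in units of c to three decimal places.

-0.809c

β_A = 0.991, β_B = 0.918.
Transform to A's frame with the inverse velocity-addition law: u' = (u − v)/(1 − uv/c²), taking u = β_B and v = β_A.
u' = (0.918 − 0.991) / (1 − (0.991)(0.918)) = -0.0730/0.0903 = -0.8088.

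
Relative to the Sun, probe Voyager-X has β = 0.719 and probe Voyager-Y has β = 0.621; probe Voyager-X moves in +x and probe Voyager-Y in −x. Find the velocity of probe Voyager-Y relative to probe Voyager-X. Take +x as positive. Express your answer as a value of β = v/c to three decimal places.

β_A = 0.719, β_B = -0.621.
Transform to A's frame with the inverse velocity-addition law: u' = (u − v)/(1 − uv/c²), taking u = β_B and v = β_A.
u' = (-0.621 − 0.719) / (1 − (0.719)(-0.621)) = -1.3400/1.4465 = -0.9264.

β = -0.926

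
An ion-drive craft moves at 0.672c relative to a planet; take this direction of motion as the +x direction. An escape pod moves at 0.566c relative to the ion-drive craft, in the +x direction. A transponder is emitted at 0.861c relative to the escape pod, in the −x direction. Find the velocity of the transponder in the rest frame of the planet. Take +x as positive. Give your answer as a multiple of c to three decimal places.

Apply u = (u' + v)/(1 + u'v/c²) successively, working outward toward the planet.
Start: velocity of the ion-drive craft relative to the planet = 0.6720c.
Compose with the escape pod (u' = 0.566 in the ion-drive craft frame): u_1 = (0.566 + 0.672) / (1 + 0.566·0.672) = 1.2380/1.3804 = 0.8969.
Compose with the transponder (u' = -0.861 in the escape pod frame): u_2 = (-0.861 + 0.897) / (1 + (-0.861)·0.897) = 0.0359/0.2278 = 0.1575.

+0.157c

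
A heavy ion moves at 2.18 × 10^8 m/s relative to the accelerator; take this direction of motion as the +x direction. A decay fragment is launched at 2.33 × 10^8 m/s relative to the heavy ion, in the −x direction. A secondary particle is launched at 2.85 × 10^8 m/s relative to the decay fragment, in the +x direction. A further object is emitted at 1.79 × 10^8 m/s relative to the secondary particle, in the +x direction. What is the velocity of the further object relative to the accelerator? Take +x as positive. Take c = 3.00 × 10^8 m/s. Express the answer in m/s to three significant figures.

+2.95 × 10^8 m/s

Apply u = (u' + v)/(1 + u'v/c²) successively, working outward toward the accelerator.
(Dividing each given speed by c = 3.00 × 10^8 m/s to work in units of c.)
Start: velocity of the heavy ion relative to the accelerator = 0.7267c.
Compose with the decay fragment (u' = -0.777 in the heavy ion frame): u_1 = (-0.777 + 0.727) / (1 + (-0.777)·0.727) = -0.0500/0.4356 = -0.1148.
Compose with the secondary particle (u' = 0.950 in the decay fragment frame): u_2 = (0.950 + (-0.115)) / (1 + 0.950·(-0.115)) = 0.8352/0.8910 = 0.9374.
Compose with the further object (u' = 0.597 in the secondary particle frame): u_3 = (0.597 + 0.937) / (1 + 0.597·0.937) = 1.5341/1.5593 = 0.9838.
So u = 0.9838 × 3.00 × 10^8 m/s.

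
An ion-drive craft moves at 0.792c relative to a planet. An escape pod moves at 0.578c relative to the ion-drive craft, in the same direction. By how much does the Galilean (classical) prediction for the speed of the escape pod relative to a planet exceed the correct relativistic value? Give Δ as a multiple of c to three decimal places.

Galilean: u_cl = 0.578 + 0.792 = 1.3700.
Relativistic: u_rel = (0.578 + 0.792) / (1 + 0.578·0.792) = 1.3700/1.4578 = 0.9398.
Δ = 1.3700 − 0.9398 = 0.4302.
(The classical prediction exceeds c; the relativistic result does not.)

Δ = 0.430c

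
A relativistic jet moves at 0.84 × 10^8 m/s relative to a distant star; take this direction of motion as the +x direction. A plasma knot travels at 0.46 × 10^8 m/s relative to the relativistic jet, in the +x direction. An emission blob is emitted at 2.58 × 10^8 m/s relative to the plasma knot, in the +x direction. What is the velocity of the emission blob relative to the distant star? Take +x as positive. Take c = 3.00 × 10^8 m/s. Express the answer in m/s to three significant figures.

Apply u = (u' + v)/(1 + u'v/c²) successively, working outward toward the distant star.
(Dividing each given speed by c = 3.00 × 10^8 m/s to work in units of c.)
Start: velocity of the relativistic jet relative to the distant star = 0.2800c.
Compose with the plasma knot (u' = 0.153 in the relativistic jet frame): u_1 = (0.153 + 0.280) / (1 + 0.153·0.280) = 0.4333/1.0429 = 0.4155.
Compose with the emission blob (u' = 0.860 in the plasma knot frame): u_2 = (0.860 + 0.415) / (1 + 0.860·0.415) = 1.2755/1.3573 = 0.9397.
So u = 0.9397 × 3.00 × 10^8 m/s.

2.82 × 10^8 m/s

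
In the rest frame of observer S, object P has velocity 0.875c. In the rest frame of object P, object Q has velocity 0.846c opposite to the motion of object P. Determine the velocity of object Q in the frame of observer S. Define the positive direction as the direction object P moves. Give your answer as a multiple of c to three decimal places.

+0.112c

With v = 0.875 and u' = -0.846 (in units of c),
u = (u' + v)/(1 + u'v/c²):
u = (-0.846 + 0.875) / (1 + (-0.846)·0.875) = 0.0290/0.2597 = 0.1116
(Galilean addition would give +0.029c.)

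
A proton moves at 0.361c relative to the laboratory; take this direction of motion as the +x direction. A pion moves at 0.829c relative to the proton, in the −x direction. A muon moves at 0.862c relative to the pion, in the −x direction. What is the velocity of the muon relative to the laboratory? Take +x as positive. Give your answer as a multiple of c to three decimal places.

Apply u = (u' + v)/(1 + u'v/c²) successively, working outward toward the laboratory.
Start: velocity of the proton relative to the laboratory = 0.3610c.
Compose with the pion (u' = -0.829 in the proton frame): u_1 = (-0.829 + 0.361) / (1 + (-0.829)·0.361) = -0.4680/0.7007 = -0.6679.
Compose with the muon (u' = -0.862 in the pion frame): u_2 = (-0.862 + (-0.668)) / (1 + (-0.862)·(-0.668)) = -1.5299/1.5757 = -0.9709.

-0.971c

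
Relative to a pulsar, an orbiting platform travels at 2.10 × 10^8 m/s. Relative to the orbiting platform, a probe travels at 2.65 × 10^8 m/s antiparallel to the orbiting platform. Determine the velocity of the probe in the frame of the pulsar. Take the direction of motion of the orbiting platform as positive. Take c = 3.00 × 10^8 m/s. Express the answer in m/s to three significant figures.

In units of c (dividing by 3.00 × 10^8 m/s): v = 0.700, u' = -0.883.
u = (u' + v)/(1 + u'v/c²):
u = (-0.883 + 0.700) / (1 + (-0.883)·0.700) = -0.1833/0.3817 = -0.4803
(Galilean addition would give -0.183c.)
Converting back: u = -0.4803 × 3.00 × 10^8 m/s.

-1.44 × 10^8 m/s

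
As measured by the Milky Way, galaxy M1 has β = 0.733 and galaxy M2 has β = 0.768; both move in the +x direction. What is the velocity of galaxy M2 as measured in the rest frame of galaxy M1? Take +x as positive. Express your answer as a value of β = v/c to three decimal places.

β = +0.080

β_A = 0.733, β_B = 0.768.
Transform to A's frame with the inverse velocity-addition law: u' = (u − v)/(1 − uv/c²), taking u = β_B and v = β_A.
u' = (0.768 − 0.733) / (1 − (0.733)(0.768)) = 0.0350/0.4371 = 0.0801.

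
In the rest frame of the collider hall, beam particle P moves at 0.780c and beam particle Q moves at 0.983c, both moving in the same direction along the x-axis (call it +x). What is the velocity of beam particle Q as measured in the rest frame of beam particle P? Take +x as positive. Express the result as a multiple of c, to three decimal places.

+0.870c

β_A = 0.780, β_B = 0.983.
Transform to A's frame with the inverse velocity-addition law: u' = (u − v)/(1 − uv/c²), taking u = β_B and v = β_A.
u' = (0.983 − 0.780) / (1 − (0.780)(0.983)) = 0.2030/0.2333 = 0.8703.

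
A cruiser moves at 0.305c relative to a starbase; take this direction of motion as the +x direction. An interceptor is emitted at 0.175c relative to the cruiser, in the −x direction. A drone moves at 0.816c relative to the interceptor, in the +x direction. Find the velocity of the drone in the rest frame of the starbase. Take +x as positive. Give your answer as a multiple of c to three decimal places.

Apply u = (u' + v)/(1 + u'v/c²) successively, working outward toward the starbase.
Start: velocity of the cruiser relative to the starbase = 0.3050c.
Compose with the interceptor (u' = -0.175 in the cruiser frame): u_1 = (-0.175 + 0.305) / (1 + (-0.175)·0.305) = 0.1300/0.9466 = 0.1373.
Compose with the drone (u' = 0.816 in the interceptor frame): u_2 = (0.816 + 0.137) / (1 + 0.816·0.137) = 0.9533/1.1121 = 0.8573.

+0.857c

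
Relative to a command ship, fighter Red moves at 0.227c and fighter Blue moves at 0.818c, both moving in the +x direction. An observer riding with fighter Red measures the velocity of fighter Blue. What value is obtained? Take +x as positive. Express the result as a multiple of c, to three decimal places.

β_A = 0.227, β_B = 0.818.
Transform to A's frame with the inverse velocity-addition law: u' = (u − v)/(1 − uv/c²), taking u = β_B and v = β_A.
u' = (0.818 − 0.227) / (1 − (0.227)(0.818)) = 0.5910/0.8143 = 0.7258.

+0.726c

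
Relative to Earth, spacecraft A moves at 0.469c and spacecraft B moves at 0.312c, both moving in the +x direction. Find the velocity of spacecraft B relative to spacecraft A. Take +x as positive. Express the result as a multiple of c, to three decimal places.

-0.184c

β_A = 0.469, β_B = 0.312.
Transform to A's frame with the inverse velocity-addition law: u' = (u − v)/(1 − uv/c²), taking u = β_B and v = β_A.
u' = (0.312 − 0.469) / (1 − (0.469)(0.312)) = -0.1570/0.8537 = -0.1839.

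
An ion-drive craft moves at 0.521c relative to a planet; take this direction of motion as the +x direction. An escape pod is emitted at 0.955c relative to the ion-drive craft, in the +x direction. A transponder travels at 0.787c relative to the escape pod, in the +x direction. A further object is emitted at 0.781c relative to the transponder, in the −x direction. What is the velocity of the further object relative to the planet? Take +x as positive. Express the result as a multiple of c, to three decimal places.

+0.986c

Apply u = (u' + v)/(1 + u'v/c²) successively, working outward toward the planet.
Start: velocity of the ion-drive craft relative to the planet = 0.5210c.
Compose with the escape pod (u' = 0.955 in the ion-drive craft frame): u_1 = (0.955 + 0.521) / (1 + 0.955·0.521) = 1.4760/1.4976 = 0.9856.
Compose with the transponder (u' = 0.787 in the escape pod frame): u_2 = (0.787 + 0.986) / (1 + 0.787·0.986) = 1.7726/1.7757 = 0.9983.
Compose with the further object (u' = -0.781 in the transponder frame): u_3 = (-0.781 + 0.998) / (1 + (-0.781)·0.998) = 0.2173/0.2203 = 0.9860.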